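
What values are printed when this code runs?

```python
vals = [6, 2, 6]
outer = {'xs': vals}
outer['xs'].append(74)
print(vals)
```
[6, 2, 6, 74]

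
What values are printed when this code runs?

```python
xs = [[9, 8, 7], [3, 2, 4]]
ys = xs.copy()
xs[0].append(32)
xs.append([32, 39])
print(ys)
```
[[9, 8, 7, 32], [3, 2, 4]]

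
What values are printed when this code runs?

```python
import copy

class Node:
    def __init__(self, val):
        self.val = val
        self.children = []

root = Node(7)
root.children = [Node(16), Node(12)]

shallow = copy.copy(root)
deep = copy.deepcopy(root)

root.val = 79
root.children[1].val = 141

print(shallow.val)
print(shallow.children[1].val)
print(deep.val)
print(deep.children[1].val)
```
7
141
7
12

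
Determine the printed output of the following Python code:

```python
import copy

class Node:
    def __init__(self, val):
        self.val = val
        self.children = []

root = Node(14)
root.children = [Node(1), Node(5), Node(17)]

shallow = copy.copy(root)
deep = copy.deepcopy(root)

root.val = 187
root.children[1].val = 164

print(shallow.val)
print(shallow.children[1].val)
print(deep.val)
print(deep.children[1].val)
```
14
164
14
5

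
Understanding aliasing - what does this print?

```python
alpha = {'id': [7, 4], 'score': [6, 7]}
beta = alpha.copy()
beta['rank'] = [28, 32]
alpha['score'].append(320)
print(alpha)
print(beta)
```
{'id': [7, 4], 'score': [6, 7, 320]}
{'id': [7, 4], 'score': [6, 7, 320], 'rank': [28, 32]}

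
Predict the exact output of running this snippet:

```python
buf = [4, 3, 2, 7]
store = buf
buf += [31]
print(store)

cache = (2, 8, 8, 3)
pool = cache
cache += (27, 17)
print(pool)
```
[4, 3, 2, 7, 31]
(2, 8, 8, 3)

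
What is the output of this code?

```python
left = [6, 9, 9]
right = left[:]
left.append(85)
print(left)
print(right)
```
[6, 9, 9, 85]
[6, 9, 9]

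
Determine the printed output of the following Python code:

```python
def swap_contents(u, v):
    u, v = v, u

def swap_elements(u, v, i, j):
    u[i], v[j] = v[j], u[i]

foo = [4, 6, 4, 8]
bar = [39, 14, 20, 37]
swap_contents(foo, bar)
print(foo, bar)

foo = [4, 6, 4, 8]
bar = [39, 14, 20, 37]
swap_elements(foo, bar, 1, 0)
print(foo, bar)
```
[4, 6, 4, 8] [39, 14, 20, 37]
[4, 39, 4, 8] [6, 14, 20, 37]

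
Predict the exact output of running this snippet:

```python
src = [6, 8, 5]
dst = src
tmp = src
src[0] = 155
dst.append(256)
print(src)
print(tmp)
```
[155, 8, 5, 256]
[155, 8, 5, 256]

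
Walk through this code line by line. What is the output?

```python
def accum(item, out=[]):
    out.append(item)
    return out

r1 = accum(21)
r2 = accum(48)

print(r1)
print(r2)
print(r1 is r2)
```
[21, 48]
[21, 48]
True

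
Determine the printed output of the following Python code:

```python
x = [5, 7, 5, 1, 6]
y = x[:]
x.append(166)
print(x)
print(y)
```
[5, 7, 5, 1, 6, 166]
[5, 7, 5, 1, 6]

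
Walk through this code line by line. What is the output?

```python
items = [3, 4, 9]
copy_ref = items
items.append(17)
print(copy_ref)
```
[3, 4, 9, 17]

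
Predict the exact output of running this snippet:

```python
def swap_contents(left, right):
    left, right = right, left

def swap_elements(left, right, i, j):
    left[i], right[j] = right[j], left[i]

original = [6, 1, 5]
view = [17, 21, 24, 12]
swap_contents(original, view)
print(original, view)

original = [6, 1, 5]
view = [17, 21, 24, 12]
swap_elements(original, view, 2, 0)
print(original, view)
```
[6, 1, 5] [17, 21, 24, 12]
[6, 1, 17] [5, 21, 24, 12]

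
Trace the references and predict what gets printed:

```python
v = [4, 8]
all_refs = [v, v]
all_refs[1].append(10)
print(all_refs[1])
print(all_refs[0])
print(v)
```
[4, 8, 10]
[4, 8, 10]
[4, 8, 10]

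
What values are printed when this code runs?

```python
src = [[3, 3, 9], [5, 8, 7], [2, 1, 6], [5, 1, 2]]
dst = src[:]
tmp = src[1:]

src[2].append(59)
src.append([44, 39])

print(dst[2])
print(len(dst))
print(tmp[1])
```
[2, 1, 6, 59]
4
[2, 1, 6, 59]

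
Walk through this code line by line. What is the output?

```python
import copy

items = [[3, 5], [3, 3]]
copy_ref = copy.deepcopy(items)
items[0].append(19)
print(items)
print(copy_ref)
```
[[3, 5, 19], [3, 3]]
[[3, 5], [3, 3]]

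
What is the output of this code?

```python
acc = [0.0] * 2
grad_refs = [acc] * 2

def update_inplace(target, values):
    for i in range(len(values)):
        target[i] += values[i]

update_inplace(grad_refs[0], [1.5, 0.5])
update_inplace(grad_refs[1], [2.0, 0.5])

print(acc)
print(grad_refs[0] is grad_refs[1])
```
[3.5, 1.0]
True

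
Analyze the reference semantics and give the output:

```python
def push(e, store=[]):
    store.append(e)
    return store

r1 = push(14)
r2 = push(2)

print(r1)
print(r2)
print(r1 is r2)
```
[14, 2]
[14, 2]
True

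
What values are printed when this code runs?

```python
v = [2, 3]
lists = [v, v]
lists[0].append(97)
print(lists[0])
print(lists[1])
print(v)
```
[2, 3, 97]
[2, 3, 97]
[2, 3, 97]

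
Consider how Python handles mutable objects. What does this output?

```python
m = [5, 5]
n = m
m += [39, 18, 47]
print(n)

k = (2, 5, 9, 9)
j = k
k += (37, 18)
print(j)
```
[5, 5, 39, 18, 47]
(2, 5, 9, 9)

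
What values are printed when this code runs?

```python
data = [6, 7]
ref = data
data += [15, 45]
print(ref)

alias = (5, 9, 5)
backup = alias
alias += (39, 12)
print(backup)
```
[6, 7, 15, 45]
(5, 9, 5)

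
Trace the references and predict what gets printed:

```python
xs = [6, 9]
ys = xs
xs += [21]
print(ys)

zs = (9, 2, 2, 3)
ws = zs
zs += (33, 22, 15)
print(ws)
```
[6, 9, 21]
(9, 2, 2, 3)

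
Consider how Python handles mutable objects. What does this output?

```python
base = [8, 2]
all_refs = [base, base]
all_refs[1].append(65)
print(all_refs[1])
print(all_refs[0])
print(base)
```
[8, 2, 65]
[8, 2, 65]
[8, 2, 65]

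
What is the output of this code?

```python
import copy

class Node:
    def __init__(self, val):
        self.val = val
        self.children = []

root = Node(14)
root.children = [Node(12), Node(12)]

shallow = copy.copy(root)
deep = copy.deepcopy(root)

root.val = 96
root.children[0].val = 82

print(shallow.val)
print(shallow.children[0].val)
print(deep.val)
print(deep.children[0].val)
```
14
82
14
12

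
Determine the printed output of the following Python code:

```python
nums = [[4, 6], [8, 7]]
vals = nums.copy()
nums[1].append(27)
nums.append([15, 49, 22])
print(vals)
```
[[4, 6], [8, 7, 27]]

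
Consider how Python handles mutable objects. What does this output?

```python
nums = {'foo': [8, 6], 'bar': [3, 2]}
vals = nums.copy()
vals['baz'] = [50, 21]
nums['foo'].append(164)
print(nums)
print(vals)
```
{'foo': [8, 6, 164], 'bar': [3, 2]}
{'foo': [8, 6, 164], 'bar': [3, 2], 'baz': [50, 21]}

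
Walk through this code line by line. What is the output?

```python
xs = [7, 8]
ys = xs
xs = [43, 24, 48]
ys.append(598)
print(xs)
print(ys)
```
[43, 24, 48]
[7, 8, 598]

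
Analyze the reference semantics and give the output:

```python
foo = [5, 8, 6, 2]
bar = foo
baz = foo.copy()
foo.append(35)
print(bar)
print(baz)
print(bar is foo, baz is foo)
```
[5, 8, 6, 2, 35]
[5, 8, 6, 2]
True False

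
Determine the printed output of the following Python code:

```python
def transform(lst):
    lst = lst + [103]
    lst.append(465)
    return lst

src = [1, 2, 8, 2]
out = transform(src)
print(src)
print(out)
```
[1, 2, 8, 2]
[1, 2, 8, 2, 103, 465]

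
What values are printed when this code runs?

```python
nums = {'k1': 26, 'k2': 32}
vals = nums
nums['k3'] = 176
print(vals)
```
{'k1': 26, 'k2': 32, 'k3': 176}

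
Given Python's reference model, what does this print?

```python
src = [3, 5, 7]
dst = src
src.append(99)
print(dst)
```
[3, 5, 7, 99]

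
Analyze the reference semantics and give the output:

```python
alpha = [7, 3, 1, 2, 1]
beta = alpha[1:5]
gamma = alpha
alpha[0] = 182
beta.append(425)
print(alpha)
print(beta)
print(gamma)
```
[182, 3, 1, 2, 1]
[3, 1, 2, 1, 425]
[182, 3, 1, 2, 1]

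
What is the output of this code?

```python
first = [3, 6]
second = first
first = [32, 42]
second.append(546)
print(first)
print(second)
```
[32, 42]
[3, 6, 546]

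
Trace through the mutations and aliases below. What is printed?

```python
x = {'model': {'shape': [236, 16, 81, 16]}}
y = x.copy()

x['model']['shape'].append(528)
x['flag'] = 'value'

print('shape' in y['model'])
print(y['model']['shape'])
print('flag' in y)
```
True
[236, 16, 81, 16, 528]
False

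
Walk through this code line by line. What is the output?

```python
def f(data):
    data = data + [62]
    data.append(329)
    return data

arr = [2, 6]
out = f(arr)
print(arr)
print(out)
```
[2, 6]
[2, 6, 62, 329]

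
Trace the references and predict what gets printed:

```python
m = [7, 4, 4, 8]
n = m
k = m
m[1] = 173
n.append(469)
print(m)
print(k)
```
[7, 173, 4, 8, 469]
[7, 173, 4, 8, 469]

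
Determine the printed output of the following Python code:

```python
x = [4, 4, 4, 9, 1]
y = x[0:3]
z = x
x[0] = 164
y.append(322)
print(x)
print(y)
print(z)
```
[164, 4, 4, 9, 1]
[4, 4, 4, 322]
[164, 4, 4, 9, 1]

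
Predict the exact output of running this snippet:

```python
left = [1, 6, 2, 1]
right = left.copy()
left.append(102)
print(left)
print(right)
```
[1, 6, 2, 1, 102]
[1, 6, 2, 1]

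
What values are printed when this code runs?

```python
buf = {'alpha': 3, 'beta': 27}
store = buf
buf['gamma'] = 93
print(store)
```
{'alpha': 3, 'beta': 27, 'gamma': 93}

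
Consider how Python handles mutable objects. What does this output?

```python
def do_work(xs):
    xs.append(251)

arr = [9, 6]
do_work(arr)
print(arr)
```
[9, 6, 251]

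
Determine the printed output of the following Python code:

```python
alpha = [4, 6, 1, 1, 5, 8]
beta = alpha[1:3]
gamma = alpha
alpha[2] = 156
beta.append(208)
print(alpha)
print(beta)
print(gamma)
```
[4, 6, 156, 1, 5, 8]
[6, 1, 208]
[4, 6, 156, 1, 5, 8]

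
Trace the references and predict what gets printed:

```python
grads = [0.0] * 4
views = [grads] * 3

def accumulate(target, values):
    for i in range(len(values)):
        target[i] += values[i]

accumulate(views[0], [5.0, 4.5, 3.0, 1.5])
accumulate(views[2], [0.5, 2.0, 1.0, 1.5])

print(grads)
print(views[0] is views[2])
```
[5.5, 6.5, 4.0, 3.0]
True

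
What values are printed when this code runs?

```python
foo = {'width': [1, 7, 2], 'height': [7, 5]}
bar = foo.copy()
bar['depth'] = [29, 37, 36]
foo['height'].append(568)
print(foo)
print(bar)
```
{'width': [1, 7, 2], 'height': [7, 5, 568]}
{'width': [1, 7, 2], 'height': [7, 5, 568], 'depth': [29, 37, 36]}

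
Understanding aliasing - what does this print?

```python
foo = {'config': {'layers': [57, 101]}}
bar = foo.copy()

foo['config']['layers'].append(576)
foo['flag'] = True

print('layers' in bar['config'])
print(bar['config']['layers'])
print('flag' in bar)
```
True
[57, 101, 576]
False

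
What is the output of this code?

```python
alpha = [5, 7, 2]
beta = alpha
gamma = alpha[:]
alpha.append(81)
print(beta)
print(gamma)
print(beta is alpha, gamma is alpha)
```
[5, 7, 2, 81]
[5, 7, 2]
True False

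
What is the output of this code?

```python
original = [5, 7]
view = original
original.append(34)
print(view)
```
[5, 7, 34]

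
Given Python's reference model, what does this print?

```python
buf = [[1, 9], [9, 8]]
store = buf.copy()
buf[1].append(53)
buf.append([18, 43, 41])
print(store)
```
[[1, 9], [9, 8, 53]]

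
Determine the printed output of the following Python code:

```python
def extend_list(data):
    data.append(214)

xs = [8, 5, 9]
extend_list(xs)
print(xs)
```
[8, 5, 9, 214]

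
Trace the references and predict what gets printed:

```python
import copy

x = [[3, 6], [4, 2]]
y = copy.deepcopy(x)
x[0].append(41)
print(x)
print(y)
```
[[3, 6, 41], [4, 2]]
[[3, 6], [4, 2]]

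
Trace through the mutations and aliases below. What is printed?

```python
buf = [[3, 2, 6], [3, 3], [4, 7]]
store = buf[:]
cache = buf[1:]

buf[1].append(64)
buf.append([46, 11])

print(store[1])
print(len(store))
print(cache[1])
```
[3, 3, 64]
3
[4, 7]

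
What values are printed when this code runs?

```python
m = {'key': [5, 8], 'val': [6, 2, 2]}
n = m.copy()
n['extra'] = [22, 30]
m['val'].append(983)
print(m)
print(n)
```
{'key': [5, 8], 'val': [6, 2, 2, 983]}
{'key': [5, 8], 'val': [6, 2, 2, 983], 'extra': [22, 30]}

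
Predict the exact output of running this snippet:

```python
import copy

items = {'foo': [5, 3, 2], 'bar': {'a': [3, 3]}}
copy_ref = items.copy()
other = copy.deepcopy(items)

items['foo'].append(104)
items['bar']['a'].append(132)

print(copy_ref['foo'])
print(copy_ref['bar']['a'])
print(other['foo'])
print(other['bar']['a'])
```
[5, 3, 2, 104]
[3, 3, 132]
[5, 3, 2]
[3, 3]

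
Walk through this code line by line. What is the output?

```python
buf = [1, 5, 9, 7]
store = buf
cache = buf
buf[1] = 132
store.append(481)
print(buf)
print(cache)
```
[1, 132, 9, 7, 481]
[1, 132, 9, 7, 481]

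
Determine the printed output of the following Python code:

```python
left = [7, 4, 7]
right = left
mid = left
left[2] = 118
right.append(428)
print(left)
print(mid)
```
[7, 4, 118, 428]
[7, 4, 118, 428]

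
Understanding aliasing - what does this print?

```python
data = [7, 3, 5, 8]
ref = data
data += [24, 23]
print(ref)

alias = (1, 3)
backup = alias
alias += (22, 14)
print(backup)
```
[7, 3, 5, 8, 24, 23]
(1, 3)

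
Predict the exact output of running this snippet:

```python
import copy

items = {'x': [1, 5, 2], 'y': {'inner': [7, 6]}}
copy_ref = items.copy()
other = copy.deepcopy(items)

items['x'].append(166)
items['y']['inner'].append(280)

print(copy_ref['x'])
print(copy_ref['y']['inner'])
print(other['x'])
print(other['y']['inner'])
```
[1, 5, 2, 166]
[7, 6, 280]
[1, 5, 2]
[7, 6]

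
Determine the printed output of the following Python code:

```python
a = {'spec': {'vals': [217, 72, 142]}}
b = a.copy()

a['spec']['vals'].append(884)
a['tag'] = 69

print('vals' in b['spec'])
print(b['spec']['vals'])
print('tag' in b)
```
True
[217, 72, 142, 884]
False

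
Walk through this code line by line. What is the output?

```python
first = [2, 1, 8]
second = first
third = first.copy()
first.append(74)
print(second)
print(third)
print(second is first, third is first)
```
[2, 1, 8, 74]
[2, 1, 8]
True False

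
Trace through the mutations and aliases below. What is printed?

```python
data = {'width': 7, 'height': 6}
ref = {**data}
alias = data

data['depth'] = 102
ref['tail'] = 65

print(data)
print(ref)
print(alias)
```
{'width': 7, 'height': 6, 'depth': 102}
{'width': 7, 'height': 6, 'tail': 65}
{'width': 7, 'height': 6, 'depth': 102}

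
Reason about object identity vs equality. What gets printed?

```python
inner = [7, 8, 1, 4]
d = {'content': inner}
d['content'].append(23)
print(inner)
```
[7, 8, 1, 4, 23]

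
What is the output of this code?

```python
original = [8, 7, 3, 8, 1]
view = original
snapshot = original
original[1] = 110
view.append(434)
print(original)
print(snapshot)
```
[8, 110, 3, 8, 1, 434]
[8, 110, 3, 8, 1, 434]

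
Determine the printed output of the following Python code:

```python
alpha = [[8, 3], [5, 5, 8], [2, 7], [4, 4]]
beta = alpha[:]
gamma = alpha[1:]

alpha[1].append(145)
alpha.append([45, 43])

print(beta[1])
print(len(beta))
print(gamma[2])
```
[5, 5, 8, 145]
4
[4, 4]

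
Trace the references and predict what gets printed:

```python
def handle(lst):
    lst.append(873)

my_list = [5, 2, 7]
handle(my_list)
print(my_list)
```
[5, 2, 7, 873]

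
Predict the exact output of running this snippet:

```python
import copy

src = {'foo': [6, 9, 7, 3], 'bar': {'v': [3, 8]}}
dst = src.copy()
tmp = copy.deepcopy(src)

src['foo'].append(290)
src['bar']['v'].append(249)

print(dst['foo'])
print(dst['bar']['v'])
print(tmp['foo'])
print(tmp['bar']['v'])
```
[6, 9, 7, 3, 290]
[3, 8, 249]
[6, 9, 7, 3]
[3, 8]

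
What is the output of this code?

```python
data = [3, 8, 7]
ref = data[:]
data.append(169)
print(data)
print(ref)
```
[3, 8, 7, 169]
[3, 8, 7]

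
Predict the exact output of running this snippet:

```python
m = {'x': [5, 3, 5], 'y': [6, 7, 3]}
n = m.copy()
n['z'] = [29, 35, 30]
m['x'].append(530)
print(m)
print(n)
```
{'x': [5, 3, 5, 530], 'y': [6, 7, 3]}
{'x': [5, 3, 5, 530], 'y': [6, 7, 3], 'z': [29, 35, 30]}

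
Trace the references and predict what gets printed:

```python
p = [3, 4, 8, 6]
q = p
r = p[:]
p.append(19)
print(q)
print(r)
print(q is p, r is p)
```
[3, 4, 8, 6, 19]
[3, 4, 8, 6]
True False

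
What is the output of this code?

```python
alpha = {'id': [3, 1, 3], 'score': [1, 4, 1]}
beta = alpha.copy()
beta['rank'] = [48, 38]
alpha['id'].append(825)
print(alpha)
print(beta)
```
{'id': [3, 1, 3, 825], 'score': [1, 4, 1]}
{'id': [3, 1, 3, 825], 'score': [1, 4, 1], 'rank': [48, 38]}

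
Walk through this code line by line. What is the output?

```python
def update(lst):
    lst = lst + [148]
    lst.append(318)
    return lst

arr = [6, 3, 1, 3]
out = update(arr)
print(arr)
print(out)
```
[6, 3, 1, 3]
[6, 3, 1, 3, 148, 318]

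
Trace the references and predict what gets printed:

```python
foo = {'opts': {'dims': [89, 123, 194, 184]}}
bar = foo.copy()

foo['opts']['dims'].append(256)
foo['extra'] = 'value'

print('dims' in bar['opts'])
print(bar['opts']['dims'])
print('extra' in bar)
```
True
[89, 123, 194, 184, 256]
False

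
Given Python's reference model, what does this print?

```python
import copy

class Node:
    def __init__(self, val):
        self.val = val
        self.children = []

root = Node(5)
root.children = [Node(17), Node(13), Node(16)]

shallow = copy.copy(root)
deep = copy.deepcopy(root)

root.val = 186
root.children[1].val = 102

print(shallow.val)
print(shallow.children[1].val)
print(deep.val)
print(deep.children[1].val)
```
5
102
5
13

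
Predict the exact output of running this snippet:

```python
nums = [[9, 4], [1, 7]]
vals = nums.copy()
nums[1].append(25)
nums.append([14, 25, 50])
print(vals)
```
[[9, 4], [1, 7, 25]]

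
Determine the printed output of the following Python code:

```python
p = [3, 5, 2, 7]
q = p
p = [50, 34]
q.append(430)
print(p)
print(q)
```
[50, 34]
[3, 5, 2, 7, 430]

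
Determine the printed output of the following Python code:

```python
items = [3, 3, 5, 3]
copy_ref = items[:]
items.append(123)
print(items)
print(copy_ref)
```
[3, 3, 5, 3, 123]
[3, 3, 5, 3]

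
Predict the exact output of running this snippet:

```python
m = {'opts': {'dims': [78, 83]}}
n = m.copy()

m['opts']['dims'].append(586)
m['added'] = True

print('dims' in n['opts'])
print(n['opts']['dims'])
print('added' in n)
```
True
[78, 83, 586]
False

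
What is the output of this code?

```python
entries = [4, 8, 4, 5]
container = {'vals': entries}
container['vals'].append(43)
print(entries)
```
[4, 8, 4, 5, 43]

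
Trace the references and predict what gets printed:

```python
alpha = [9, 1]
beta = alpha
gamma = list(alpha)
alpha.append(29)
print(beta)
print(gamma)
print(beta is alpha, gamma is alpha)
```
[9, 1, 29]
[9, 1]
True False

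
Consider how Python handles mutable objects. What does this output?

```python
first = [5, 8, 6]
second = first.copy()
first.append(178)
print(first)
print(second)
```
[5, 8, 6, 178]
[5, 8, 6]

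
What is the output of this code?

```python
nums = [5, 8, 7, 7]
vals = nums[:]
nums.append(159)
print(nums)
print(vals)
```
[5, 8, 7, 7, 159]
[5, 8, 7, 7]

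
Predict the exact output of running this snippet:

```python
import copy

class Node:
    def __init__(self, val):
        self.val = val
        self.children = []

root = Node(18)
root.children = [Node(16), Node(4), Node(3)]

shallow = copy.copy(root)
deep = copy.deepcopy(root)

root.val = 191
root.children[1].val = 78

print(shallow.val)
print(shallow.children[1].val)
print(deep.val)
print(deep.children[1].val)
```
18
78
18
4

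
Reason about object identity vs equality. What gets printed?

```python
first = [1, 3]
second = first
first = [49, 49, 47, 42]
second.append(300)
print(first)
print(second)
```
[49, 49, 47, 42]
[1, 3, 300]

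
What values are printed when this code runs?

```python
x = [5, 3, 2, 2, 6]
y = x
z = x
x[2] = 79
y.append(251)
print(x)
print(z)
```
[5, 3, 79, 2, 6, 251]
[5, 3, 79, 2, 6, 251]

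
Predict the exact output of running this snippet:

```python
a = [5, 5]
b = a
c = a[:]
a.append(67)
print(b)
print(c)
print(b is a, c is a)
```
[5, 5, 67]
[5, 5]
True False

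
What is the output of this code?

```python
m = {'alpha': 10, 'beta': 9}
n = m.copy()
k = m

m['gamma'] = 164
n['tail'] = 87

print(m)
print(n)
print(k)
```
{'alpha': 10, 'beta': 9, 'gamma': 164}
{'alpha': 10, 'beta': 9, 'tail': 87}
{'alpha': 10, 'beta': 9, 'gamma': 164}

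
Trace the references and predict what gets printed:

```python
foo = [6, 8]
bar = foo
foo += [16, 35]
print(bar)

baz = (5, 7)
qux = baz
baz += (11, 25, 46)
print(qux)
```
[6, 8, 16, 35]
(5, 7)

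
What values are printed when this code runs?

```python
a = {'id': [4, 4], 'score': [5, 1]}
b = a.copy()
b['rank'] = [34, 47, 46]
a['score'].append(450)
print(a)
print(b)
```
{'id': [4, 4], 'score': [5, 1, 450]}
{'id': [4, 4], 'score': [5, 1, 450], 'rank': [34, 47, 46]}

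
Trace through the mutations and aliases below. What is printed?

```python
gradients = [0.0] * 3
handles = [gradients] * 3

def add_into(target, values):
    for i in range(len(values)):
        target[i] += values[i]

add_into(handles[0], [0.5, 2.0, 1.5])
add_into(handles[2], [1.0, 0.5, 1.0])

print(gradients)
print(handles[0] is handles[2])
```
[1.5, 2.5, 2.5]
True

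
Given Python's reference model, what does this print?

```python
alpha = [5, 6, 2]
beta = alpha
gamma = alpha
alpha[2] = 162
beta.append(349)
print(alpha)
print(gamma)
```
[5, 6, 162, 349]
[5, 6, 162, 349]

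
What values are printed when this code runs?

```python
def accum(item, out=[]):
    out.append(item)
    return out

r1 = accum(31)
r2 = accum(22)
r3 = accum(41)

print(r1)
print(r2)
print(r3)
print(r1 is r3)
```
[31, 22, 41]
[31, 22, 41]
[31, 22, 41]
True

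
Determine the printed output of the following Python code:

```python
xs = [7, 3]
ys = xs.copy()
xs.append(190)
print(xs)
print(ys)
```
[7, 3, 190]
[7, 3]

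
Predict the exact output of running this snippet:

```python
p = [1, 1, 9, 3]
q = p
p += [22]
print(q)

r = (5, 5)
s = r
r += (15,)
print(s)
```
[1, 1, 9, 3, 22]
(5, 5)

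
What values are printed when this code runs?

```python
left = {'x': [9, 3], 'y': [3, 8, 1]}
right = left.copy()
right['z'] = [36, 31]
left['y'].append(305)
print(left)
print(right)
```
{'x': [9, 3], 'y': [3, 8, 1, 305]}
{'x': [9, 3], 'y': [3, 8, 1, 305], 'z': [36, 31]}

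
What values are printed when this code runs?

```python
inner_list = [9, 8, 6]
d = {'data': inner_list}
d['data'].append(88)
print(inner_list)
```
[9, 8, 6, 88]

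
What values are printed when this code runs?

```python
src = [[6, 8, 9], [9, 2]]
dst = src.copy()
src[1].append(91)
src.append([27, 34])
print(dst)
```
[[6, 8, 9], [9, 2, 91]]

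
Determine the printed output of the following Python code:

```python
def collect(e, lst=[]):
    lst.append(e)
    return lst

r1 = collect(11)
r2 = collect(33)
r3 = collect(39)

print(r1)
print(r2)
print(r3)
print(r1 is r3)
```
[11, 33, 39]
[11, 33, 39]
[11, 33, 39]
True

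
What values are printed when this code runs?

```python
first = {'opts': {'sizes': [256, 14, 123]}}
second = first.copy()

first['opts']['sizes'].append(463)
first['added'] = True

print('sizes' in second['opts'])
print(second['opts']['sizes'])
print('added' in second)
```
True
[256, 14, 123, 463]
False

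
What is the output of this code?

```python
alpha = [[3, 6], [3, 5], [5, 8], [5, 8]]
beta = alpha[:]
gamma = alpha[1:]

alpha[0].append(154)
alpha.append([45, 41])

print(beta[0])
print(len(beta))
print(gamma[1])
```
[3, 6, 154]
4
[5, 8]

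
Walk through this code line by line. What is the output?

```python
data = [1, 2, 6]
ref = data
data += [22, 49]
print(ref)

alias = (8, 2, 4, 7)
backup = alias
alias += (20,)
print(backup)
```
[1, 2, 6, 22, 49]
(8, 2, 4, 7)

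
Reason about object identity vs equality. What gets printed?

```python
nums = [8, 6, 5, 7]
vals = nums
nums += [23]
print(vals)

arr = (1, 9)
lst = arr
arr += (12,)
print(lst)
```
[8, 6, 5, 7, 23]
(1, 9)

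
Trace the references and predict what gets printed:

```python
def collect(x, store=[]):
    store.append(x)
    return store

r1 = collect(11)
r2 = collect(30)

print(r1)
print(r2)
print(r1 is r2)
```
[11, 30]
[11, 30]
True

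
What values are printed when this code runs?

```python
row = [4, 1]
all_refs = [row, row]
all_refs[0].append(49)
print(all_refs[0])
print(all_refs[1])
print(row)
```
[4, 1, 49]
[4, 1, 49]
[4, 1, 49]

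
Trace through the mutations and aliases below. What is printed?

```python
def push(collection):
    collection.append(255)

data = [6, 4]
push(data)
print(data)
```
[6, 4, 255]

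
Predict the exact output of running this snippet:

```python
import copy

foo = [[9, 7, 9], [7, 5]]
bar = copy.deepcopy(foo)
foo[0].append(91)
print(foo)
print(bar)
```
[[9, 7, 9, 91], [7, 5]]
[[9, 7, 9], [7, 5]]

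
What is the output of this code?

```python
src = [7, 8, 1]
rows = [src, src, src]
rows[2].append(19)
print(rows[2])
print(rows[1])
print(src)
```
[7, 8, 1, 19]
[7, 8, 1, 19]
[7, 8, 1, 19]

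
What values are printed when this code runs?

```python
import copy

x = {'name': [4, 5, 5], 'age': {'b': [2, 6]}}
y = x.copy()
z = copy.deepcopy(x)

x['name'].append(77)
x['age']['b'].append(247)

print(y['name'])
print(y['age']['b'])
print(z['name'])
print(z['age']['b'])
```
[4, 5, 5, 77]
[2, 6, 247]
[4, 5, 5]
[2, 6]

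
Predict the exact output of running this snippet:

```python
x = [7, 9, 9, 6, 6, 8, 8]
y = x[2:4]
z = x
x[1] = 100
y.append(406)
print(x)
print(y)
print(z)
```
[7, 100, 9, 6, 6, 8, 8]
[9, 6, 406]
[7, 100, 9, 6, 6, 8, 8]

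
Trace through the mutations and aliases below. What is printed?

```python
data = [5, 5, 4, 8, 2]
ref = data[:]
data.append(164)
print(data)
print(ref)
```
[5, 5, 4, 8, 2, 164]
[5, 5, 4, 8, 2]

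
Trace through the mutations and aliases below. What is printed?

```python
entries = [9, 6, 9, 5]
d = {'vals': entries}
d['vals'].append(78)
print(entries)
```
[9, 6, 9, 5, 78]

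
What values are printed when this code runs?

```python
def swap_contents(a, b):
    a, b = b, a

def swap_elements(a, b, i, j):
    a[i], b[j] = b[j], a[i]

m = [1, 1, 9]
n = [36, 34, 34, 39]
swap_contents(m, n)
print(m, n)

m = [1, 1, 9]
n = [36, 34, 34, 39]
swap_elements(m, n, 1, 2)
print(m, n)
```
[1, 1, 9] [36, 34, 34, 39]
[1, 34, 9] [36, 34, 1, 39]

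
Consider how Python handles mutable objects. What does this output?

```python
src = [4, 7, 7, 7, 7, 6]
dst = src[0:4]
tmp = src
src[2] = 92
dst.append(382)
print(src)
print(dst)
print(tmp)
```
[4, 7, 92, 7, 7, 6]
[4, 7, 7, 7, 382]
[4, 7, 92, 7, 7, 6]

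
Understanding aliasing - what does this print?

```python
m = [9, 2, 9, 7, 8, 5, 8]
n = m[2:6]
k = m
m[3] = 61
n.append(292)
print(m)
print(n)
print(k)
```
[9, 2, 9, 61, 8, 5, 8]
[9, 7, 8, 5, 292]
[9, 2, 9, 61, 8, 5, 8]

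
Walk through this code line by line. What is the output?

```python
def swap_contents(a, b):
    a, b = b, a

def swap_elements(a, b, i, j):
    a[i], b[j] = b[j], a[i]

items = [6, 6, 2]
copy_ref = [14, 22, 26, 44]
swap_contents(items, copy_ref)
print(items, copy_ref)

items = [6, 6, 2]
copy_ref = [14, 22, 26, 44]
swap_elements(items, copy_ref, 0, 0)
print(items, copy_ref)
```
[6, 6, 2] [14, 22, 26, 44]
[14, 6, 2] [6, 22, 26, 44]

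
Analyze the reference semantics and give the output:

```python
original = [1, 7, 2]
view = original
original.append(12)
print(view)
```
[1, 7, 2, 12]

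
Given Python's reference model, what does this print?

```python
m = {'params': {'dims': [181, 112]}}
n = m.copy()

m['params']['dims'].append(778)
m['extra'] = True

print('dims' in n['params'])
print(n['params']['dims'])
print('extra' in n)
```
True
[181, 112, 778]
False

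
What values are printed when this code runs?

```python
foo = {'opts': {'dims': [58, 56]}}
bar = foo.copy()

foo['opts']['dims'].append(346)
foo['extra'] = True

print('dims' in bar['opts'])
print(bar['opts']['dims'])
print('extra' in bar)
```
True
[58, 56, 346]
False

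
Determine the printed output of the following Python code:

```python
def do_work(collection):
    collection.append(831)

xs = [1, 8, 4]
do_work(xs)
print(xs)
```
[1, 8, 4, 831]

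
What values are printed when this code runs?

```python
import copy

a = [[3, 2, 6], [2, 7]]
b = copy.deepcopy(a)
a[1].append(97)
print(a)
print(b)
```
[[3, 2, 6], [2, 7, 97]]
[[3, 2, 6], [2, 7]]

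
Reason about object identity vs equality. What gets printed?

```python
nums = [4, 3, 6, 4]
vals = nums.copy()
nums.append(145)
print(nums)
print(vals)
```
[4, 3, 6, 4, 145]
[4, 3, 6, 4]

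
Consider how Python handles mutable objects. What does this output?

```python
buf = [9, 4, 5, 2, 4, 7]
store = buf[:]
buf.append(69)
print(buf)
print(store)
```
[9, 4, 5, 2, 4, 7, 69]
[9, 4, 5, 2, 4, 7]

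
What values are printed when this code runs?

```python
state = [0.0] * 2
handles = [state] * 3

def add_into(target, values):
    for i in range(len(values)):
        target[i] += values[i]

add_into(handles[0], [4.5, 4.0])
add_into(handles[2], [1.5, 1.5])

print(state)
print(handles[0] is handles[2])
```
[6.0, 5.5]
True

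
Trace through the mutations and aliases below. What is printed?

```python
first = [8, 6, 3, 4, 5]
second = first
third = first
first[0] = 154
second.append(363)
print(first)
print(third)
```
[154, 6, 3, 4, 5, 363]
[154, 6, 3, 4, 5, 363]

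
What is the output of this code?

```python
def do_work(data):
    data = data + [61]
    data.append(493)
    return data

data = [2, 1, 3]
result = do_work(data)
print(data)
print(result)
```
[2, 1, 3]
[2, 1, 3, 61, 493]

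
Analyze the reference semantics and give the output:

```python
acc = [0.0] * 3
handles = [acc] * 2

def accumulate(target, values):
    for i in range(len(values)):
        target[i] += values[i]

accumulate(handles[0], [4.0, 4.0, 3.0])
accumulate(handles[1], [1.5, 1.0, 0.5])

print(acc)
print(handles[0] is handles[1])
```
[5.5, 5.0, 3.5]
True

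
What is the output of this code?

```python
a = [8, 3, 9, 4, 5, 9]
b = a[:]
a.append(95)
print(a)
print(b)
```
[8, 3, 9, 4, 5, 9, 95]
[8, 3, 9, 4, 5, 9]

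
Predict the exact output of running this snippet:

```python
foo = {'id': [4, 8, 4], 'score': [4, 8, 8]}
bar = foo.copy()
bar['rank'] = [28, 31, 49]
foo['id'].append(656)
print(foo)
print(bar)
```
{'id': [4, 8, 4, 656], 'score': [4, 8, 8]}
{'id': [4, 8, 4, 656], 'score': [4, 8, 8], 'rank': [28, 31, 49]}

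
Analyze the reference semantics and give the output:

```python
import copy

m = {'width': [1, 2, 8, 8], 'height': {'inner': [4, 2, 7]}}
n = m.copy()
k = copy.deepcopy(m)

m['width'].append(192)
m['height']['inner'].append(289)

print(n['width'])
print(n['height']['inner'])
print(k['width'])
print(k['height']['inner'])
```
[1, 2, 8, 8, 192]
[4, 2, 7, 289]
[1, 2, 8, 8]
[4, 2, 7]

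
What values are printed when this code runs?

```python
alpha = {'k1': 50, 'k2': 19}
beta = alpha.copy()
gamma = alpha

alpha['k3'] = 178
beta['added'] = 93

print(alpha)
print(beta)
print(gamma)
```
{'k1': 50, 'k2': 19, 'k3': 178}
{'k1': 50, 'k2': 19, 'added': 93}
{'k1': 50, 'k2': 19, 'k3': 178}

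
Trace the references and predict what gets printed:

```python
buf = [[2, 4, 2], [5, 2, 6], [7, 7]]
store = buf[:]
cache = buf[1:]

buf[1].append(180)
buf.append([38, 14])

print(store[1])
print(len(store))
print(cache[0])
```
[5, 2, 6, 180]
3
[5, 2, 6, 180]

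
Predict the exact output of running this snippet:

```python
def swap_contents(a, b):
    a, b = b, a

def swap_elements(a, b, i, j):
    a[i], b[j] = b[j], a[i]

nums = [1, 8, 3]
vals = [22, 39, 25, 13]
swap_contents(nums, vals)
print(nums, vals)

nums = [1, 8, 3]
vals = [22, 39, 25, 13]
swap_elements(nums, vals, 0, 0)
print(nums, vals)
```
[1, 8, 3] [22, 39, 25, 13]
[22, 8, 3] [1, 39, 25, 13]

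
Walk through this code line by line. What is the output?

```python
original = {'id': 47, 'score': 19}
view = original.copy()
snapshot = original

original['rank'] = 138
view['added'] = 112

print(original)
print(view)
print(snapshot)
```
{'id': 47, 'score': 19, 'rank': 138}
{'id': 47, 'score': 19, 'added': 112}
{'id': 47, 'score': 19, 'rank': 138}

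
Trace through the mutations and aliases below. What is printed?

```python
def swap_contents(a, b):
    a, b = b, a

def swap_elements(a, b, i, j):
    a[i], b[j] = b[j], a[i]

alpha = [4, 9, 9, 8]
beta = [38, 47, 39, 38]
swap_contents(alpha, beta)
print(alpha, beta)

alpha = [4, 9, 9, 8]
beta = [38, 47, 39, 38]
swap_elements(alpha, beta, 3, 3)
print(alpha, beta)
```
[4, 9, 9, 8] [38, 47, 39, 38]
[4, 9, 9, 38] [38, 47, 39, 8]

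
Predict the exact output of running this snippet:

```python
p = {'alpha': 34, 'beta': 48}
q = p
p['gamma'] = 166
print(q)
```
{'alpha': 34, 'beta': 48, 'gamma': 166}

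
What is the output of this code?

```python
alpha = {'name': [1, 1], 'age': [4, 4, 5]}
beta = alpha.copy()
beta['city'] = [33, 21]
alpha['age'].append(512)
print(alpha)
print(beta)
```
{'name': [1, 1], 'age': [4, 4, 5, 512]}
{'name': [1, 1], 'age': [4, 4, 5, 512], 'city': [33, 21]}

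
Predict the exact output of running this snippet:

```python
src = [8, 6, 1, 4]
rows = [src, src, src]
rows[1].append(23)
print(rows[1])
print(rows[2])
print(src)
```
[8, 6, 1, 4, 23]
[8, 6, 1, 4, 23]
[8, 6, 1, 4, 23]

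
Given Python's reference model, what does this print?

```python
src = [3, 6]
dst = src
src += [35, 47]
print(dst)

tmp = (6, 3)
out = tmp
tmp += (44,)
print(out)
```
[3, 6, 35, 47]
(6, 3)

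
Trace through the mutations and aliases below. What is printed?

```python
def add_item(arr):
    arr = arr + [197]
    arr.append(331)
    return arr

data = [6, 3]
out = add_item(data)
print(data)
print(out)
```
[6, 3]
[6, 3, 197, 331]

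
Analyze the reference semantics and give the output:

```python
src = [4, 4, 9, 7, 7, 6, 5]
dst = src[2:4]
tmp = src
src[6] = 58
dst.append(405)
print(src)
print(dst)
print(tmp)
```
[4, 4, 9, 7, 7, 6, 58]
[9, 7, 405]
[4, 4, 9, 7, 7, 6, 58]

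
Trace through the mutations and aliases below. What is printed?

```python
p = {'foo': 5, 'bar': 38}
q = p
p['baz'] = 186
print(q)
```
{'foo': 5, 'bar': 38, 'baz': 186}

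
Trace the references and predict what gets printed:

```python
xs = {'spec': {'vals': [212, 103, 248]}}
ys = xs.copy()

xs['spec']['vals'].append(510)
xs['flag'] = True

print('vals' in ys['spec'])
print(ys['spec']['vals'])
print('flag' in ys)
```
True
[212, 103, 248, 510]
False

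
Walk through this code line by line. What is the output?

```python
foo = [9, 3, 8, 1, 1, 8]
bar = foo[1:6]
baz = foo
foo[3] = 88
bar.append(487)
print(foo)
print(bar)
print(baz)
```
[9, 3, 8, 88, 1, 8]
[3, 8, 1, 1, 8, 487]
[9, 3, 8, 88, 1, 8]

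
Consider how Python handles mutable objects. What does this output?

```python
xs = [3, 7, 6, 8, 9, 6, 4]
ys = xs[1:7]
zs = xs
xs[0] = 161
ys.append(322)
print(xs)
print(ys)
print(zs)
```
[161, 7, 6, 8, 9, 6, 4]
[7, 6, 8, 9, 6, 4, 322]
[161, 7, 6, 8, 9, 6, 4]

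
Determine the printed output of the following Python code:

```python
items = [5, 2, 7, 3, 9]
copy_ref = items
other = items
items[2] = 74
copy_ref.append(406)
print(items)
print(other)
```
[5, 2, 74, 3, 9, 406]
[5, 2, 74, 3, 9, 406]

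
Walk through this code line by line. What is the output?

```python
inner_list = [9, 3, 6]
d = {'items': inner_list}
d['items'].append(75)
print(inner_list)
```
[9, 3, 6, 75]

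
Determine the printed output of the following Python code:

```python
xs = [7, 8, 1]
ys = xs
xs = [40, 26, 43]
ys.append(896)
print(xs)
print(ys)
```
[40, 26, 43]
[7, 8, 1, 896]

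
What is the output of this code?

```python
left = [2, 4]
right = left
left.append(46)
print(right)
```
[2, 4, 46]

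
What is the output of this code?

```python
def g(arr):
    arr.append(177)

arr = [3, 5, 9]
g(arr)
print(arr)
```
[3, 5, 9, 177]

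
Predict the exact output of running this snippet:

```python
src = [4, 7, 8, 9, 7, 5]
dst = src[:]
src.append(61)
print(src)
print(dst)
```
[4, 7, 8, 9, 7, 5, 61]
[4, 7, 8, 9, 7, 5]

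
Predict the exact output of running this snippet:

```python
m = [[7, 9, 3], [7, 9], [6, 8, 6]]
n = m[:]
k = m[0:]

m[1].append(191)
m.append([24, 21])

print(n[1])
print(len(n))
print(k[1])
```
[7, 9, 191]
3
[7, 9, 191]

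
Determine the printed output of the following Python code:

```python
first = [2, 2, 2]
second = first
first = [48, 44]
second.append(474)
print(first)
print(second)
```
[48, 44]
[2, 2, 2, 474]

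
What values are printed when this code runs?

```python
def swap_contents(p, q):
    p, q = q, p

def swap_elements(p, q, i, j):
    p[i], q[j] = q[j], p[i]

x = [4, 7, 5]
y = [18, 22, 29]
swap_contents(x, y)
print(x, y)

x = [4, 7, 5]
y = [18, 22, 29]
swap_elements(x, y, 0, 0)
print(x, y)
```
[4, 7, 5] [18, 22, 29]
[18, 7, 5] [4, 22, 29]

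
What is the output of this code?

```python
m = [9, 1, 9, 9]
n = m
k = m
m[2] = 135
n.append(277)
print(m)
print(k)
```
[9, 1, 135, 9, 277]
[9, 1, 135, 9, 277]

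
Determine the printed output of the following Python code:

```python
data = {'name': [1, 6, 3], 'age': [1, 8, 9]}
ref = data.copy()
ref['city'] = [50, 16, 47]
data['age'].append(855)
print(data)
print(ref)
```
{'name': [1, 6, 3], 'age': [1, 8, 9, 855]}
{'name': [1, 6, 3], 'age': [1, 8, 9, 855], 'city': [50, 16, 47]}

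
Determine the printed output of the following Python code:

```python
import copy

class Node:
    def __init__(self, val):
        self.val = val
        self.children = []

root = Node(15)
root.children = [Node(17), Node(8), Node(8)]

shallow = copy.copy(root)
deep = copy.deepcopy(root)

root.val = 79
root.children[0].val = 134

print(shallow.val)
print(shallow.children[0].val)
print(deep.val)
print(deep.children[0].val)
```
15
134
15
17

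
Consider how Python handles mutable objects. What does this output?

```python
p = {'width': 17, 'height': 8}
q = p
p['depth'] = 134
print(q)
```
{'width': 17, 'height': 8, 'depth': 134}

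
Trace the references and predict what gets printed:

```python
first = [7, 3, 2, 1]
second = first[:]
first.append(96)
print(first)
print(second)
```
[7, 3, 2, 1, 96]
[7, 3, 2, 1]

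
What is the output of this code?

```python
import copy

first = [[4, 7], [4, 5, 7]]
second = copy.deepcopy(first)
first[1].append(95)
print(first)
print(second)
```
[[4, 7], [4, 5, 7, 95]]
[[4, 7], [4, 5, 7]]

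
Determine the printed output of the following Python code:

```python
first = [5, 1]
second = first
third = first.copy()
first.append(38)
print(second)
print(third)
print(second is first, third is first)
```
[5, 1, 38]
[5, 1]
True False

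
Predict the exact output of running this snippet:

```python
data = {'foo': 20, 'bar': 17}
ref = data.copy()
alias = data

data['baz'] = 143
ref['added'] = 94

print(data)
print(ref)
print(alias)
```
{'foo': 20, 'bar': 17, 'baz': 143}
{'foo': 20, 'bar': 17, 'added': 94}
{'foo': 20, 'bar': 17, 'baz': 143}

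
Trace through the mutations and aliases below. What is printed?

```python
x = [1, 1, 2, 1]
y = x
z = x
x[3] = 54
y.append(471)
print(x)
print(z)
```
[1, 1, 2, 54, 471]
[1, 1, 2, 54, 471]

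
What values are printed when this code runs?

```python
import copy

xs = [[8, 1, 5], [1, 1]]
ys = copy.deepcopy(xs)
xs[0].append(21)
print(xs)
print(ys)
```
[[8, 1, 5, 21], [1, 1]]
[[8, 1, 5], [1, 1]]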